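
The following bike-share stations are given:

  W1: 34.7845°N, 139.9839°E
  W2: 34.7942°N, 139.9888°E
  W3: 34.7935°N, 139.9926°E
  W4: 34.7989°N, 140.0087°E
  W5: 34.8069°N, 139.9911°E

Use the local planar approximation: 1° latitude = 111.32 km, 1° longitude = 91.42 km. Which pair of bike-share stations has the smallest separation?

W2 and W3

Pairwise distances:
W2–W3: √((-0.0007·111.32)² + (0.0038·91.42)²) = √(0.006072 + 0.120684) = 0.3560 km
W1–W2: √((0.0097·111.32)² + (0.0049·91.42)²) = √(1.165977 + 0.200666) = 1.1690 km
W1–W3: √((0.0090·111.32)² + (0.0087·91.42)²) = √(1.003764 + 0.632588) = 1.2792 km
W2–W5: √((0.0127·111.32)² + (0.0023·91.42)²) = √(1.998729 + 0.044212) = 1.4293 km
W3–W5: √((0.0134·111.32)² + (-0.0015·91.42)²) = √(2.225133 + 0.018805) = 1.4980 km
W3–W4: √((0.0054·111.32)² + (0.0161·91.42)²) = √(0.361355 + 2.166378) = 1.5899 km
W4–W5: √((0.0080·111.32)² + (-0.0176·91.42)²) = √(0.793097 + 2.588855) = 1.8390 km
W2–W4: √((0.0047·111.32)² + (0.0199·91.42)²) = √(0.273742 + 3.309700) = 1.8930 km
W1–W5: √((0.0224·111.32)² + (0.0072·91.42)²) = √(6.217881 + 0.433259) = 2.5790 km
W1–W4: √((0.0144·111.32)² + (0.0248·91.42)²) = √(2.569635 + 5.140268) = 2.7767 km
Closest pair: W2–W3 at 0.3560 km.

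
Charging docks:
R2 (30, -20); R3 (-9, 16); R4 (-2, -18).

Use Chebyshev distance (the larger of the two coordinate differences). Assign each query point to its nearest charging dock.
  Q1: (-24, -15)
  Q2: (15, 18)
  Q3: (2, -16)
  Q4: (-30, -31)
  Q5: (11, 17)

Q1 at (-24, -15):
  R2: max(|54|, |-5|) = 54
  R3: max(|15|, |31|) = 31
  R4: max(|22|, |-3|) = 22
  → nearest: R4 (22)
Q2 at (15, 18):
  R2: max(|15|, |-38|) = 38
  R3: max(|-24|, |-2|) = 24
  R4: max(|-17|, |-36|) = 36
  → nearest: R3 (24)
Q3 at (2, -16):
  R2: max(|28|, |-4|) = 28
  R3: max(|-11|, |32|) = 32
  R4: max(|-4|, |-2|) = 4
  → nearest: R4 (4)
Q4 at (-30, -31):
  R2: max(|60|, |11|) = 60
  R3: max(|21|, |47|) = 47
  R4: max(|28|, |13|) = 28
  → nearest: R4 (28)
Q5 at (11, 17):
  R2: max(|19|, |-37|) = 37
  R3: max(|-20|, |-1|) = 20
  R4: max(|-13|, |-35|) = 35
  → nearest: R3 (20)

Q1→R4; Q2→R3; Q3→R4; Q4→R4; Q5→R3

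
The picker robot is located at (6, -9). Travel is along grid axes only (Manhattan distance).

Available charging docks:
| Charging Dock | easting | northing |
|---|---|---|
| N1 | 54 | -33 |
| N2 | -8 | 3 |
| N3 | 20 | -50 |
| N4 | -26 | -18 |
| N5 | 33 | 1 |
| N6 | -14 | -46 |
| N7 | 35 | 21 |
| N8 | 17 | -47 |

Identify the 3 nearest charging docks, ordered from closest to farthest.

Distances from (6, -9):
N1: |48| + |-24| = 48 + 24 = 72
N2: |-14| + |12| = 14 + 12 = 26
N3: |14| + |-41| = 14 + 41 = 55
N4: |-32| + |-9| = 32 + 9 = 41
N5: |27| + |10| = 27 + 10 = 37
N6: |-20| + |-37| = 20 + 37 = 57
N7: |29| + |30| = 29 + 30 = 59
N8: |11| + |-38| = 11 + 38 = 49
Sorted: N2 (26) < N5 (37) < N4 (41) < N8 (49) < N3 (55) < …

N2, N5, N4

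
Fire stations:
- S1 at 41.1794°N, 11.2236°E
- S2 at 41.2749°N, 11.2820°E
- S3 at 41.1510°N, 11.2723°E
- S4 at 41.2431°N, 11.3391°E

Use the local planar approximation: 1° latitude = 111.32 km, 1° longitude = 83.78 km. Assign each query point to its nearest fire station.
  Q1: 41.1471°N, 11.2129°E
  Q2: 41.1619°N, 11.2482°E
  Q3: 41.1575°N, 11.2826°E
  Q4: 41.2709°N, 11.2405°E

Q1→S1; Q2→S3; Q3→S3; Q4→S2

Q1 at 41.1471°N, 11.2129°E:
  S1: 3.7057 km
  S2: 15.3595 km
  S3: 4.9954 km
  S4: 15.0331 km
  → nearest: S1 (3.7057 km)
Q2 at 41.1619°N, 11.2482°E:
  S1: 2.8360 km
  S2: 12.8940 km
  S3: 2.3556 km
  S4: 11.8197 km
  → nearest: S3 (2.3556 km)
Q3 at 41.1575°N, 11.2826°E:
  S1: 5.5115 km
  S2: 13.0691 km
  S3: 1.1262 km
  S4: 10.6399 km
  → nearest: S3 (1.1262 km)
Q4 at 41.2709°N, 11.2405°E:
  S1: 10.2837 km
  S2: 3.5053 km
  S3: 13.6106 km
  S4: 8.8214 km
  → nearest: S2 (3.5053 km)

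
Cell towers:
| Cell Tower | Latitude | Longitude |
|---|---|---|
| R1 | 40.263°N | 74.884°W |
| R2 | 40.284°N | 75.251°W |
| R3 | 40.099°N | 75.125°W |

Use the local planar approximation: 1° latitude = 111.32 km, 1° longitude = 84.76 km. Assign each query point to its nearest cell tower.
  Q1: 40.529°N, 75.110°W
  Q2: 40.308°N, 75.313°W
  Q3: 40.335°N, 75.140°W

Q1→R2; Q2→R2; Q3→R2

Q1 at 40.529°N, 75.110°W:
  R1: 35.267 km
  R2: 29.777 km
  R3: 47.884 km
  → nearest: R2 (29.777 km)
Q2 at 40.308°N, 75.313°W:
  R1: 36.705 km
  R2: 5.895 km
  R3: 28.200 km
  → nearest: R2 (5.895 km)
Q3 at 40.335°N, 75.140°W:
  R1: 23.132 km
  R2: 10.989 km
  R3: 26.302 km
  → nearest: R2 (10.989 km)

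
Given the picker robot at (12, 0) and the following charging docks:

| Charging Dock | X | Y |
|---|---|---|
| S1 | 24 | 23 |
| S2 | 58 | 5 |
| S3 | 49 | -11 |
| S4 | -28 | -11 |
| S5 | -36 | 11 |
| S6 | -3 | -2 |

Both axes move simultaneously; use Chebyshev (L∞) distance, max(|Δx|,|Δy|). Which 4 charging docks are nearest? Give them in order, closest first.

S6, S1, S3, S4

Distances from (12, 0):
S1: max(|12|, |23|) = 23
S2: max(|46|, |5|) = 46
S3: max(|37|, |-11|) = 37
S4: max(|-40|, |-11|) = 40
S5: max(|-48|, |11|) = 48
S6: max(|-15|, |-2|) = 15
Sorted: S6 (15) < S1 (23) < S3 (37) < S4 (40) < S2 (46) < S5 (48)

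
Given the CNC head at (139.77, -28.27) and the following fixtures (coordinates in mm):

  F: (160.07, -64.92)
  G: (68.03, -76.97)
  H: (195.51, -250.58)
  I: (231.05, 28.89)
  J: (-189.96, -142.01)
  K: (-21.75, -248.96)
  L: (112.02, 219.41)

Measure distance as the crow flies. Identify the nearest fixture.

Distances from (139.77, -28.27):
F: √((20.30)² + (-36.65)²) = √(412.0900 + 1343.2225) = 41.90 mm
G: √((-71.74)² + (-48.70)²) = √(5146.6276 + 2371.6900) = 86.71 mm
H: √((55.74)² + (-222.31)²) = √(3106.9476 + 49421.7361) = 229.19 mm
I: √((91.28)² + (57.16)²) = √(8332.0384 + 3267.2656) = 107.70 mm
J: √((-329.73)² + (-113.74)²) = √(108721.8729 + 12936.7876) = 348.80 mm
K: √((-161.52)² + (-220.69)²) = √(26088.7104 + 48704.0761) = 273.48 mm
L: √((-27.75)² + (247.68)²) = √(770.0625 + 61345.3824) = 249.23 mm
Minimum: F at 41.90 mm.

F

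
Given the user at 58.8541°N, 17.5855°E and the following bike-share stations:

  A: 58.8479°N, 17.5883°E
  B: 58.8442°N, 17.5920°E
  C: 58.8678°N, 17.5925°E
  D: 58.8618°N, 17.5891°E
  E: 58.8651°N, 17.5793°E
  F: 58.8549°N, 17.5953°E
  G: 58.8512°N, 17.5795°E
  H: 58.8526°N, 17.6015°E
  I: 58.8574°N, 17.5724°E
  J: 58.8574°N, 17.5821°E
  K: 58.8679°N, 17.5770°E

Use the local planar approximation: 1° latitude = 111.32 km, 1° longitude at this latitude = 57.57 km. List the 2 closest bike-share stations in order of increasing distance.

Distances from 58.8541°N, 17.5855°E:
A: √((-0.0062·111.32)² + (0.0028·57.57)²) = √(0.476354 + 0.025984) = 0.7088 km
B: √((-0.0099·111.32)² + (0.0065·57.57)²) = √(1.214554 + 0.140029) = 1.1639 km
C: √((0.0137·111.32)² + (0.0070·57.57)²) = √(2.325881 + 0.162401) = 1.5774 km
D: √((0.0077·111.32)² + (0.0036·57.57)²) = √(0.734730 + 0.042953) = 0.8819 km
E: √((0.0110·111.32)² + (-0.0062·57.57)²) = √(1.499449 + 0.127402) = 1.2755 km
F: √((0.0008·111.32)² + (0.0098·57.57)²) = √(0.007931 + 0.318306) = 0.5712 km
G: √((-0.0029·111.32)² + (-0.0060·57.57)²) = √(0.104218 + 0.119315) = 0.4728 km
H: √((-0.0015·111.32)² + (0.0160·57.57)²) = √(0.027882 + 0.848462) = 0.9361 km
I: √((0.0033·111.32)² + (-0.0131·57.57)²) = √(0.134950 + 0.568768) = 0.8389 km
J: √((0.0033·111.32)² + (-0.0034·57.57)²) = √(0.134950 + 0.038313) = 0.4162 km
K: √((0.0138·111.32)² + (-0.0085·57.57)²) = √(2.359960 + 0.239459) = 1.6123 km
Sorted: J (0.4162 km) < G (0.4728 km) < F (0.5712 km) < A (0.7088 km) < …

J, G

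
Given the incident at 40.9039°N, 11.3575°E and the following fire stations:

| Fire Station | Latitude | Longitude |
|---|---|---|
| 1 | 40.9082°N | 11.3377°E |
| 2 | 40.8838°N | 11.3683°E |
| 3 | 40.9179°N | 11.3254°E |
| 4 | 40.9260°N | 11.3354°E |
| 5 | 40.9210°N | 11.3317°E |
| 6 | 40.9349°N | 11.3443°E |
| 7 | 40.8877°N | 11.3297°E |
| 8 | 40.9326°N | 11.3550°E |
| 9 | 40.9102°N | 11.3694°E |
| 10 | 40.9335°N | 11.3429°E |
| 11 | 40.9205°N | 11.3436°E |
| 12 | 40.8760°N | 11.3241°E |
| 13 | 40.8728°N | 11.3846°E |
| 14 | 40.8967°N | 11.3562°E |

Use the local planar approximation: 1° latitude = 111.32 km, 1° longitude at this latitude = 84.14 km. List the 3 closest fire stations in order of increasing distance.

14, 9, 1

Distances from 40.9039°N, 11.3575°E:
1: √((0.0043·111.32)² + (-0.0198·84.14)²) = √(0.229131 + 2.775463) = 1.7334 km
2: √((-0.0201·111.32)² + (0.0108·84.14)²) = √(5.006549 + 0.825757) = 2.4150 km
3: √((0.0140·111.32)² + (-0.0321·84.14)²) = √(2.428860 + 7.294828) = 3.1183 km
4: √((0.0221·111.32)² + (-0.0221·84.14)²) = √(6.052446 + 3.457718) = 3.0839 km
5: √((0.0171·111.32)² + (-0.0258·84.14)²) = √(3.623586 + 4.712425) = 2.8872 km
6: √((0.0310·111.32)² + (-0.0132·84.14)²) = √(11.908849 + 1.233539) = 3.6252 km
7: √((-0.0162·111.32)² + (-0.0278·84.14)²) = √(3.252194 + 5.471351) = 2.9536 km
8: √((0.0287·111.32)² + (-0.0025·84.14)²) = √(10.207284 + 0.044247) = 3.2018 km
9: √((0.0063·111.32)² + (0.0119·84.14)²) = √(0.491844 + 1.002534) = 1.2224 km
10: √((0.0296·111.32)² + (-0.0146·84.14)²) = √(10.857499 + 1.509075) = 3.5166 km
11: √((0.0166·111.32)² + (-0.0139·84.14)²) = √(3.414779 + 1.367838) = 2.1869 km
12: √((-0.0279·111.32)² + (-0.0334·84.14)²) = √(9.646168 + 7.897651) = 4.1885 km
13: √((-0.0311·111.32)² + (0.0271·84.14)²) = √(11.985804 + 5.199285) = 4.1455 km
14: √((-0.0072·111.32)² + (-0.0013·84.14)²) = √(0.642409 + 0.011964) = 0.8089 km
Sorted: 14 (0.8089 km) < 9 (1.2224 km) < 1 (1.7334 km) < 11 (2.1869 km) < 2 (2.4150 km) < …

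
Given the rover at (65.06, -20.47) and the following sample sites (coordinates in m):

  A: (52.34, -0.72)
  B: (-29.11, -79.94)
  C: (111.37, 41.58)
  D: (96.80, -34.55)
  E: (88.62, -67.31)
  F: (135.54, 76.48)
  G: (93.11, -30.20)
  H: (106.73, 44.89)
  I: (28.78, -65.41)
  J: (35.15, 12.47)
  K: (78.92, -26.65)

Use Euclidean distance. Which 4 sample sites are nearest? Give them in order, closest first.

K, A, G, D

Distances from (65.06, -20.47):
A: √((-12.72)² + (19.75)²) = √(161.7984 + 390.0625) = 23.49 m
B: √((-94.17)² + (-59.47)²) = √(8867.9889 + 3536.6809) = 111.38 m
C: √((46.31)² + (62.05)²) = √(2144.6161 + 3850.2025) = 77.43 m
D: √((31.74)² + (-14.08)²) = √(1007.4276 + 198.2464) = 34.72 m
E: √((23.56)² + (-46.84)²) = √(555.0736 + 2193.9856) = 52.43 m
F: √((70.48)² + (96.95)²) = √(4967.4304 + 9399.3025) = 119.86 m
G: √((28.05)² + (-9.73)²) = √(786.8025 + 94.6729) = 29.69 m
H: √((41.67)² + (65.36)²) = √(1736.3889 + 4271.9296) = 77.51 m
I: √((-36.28)² + (-44.94)²) = √(1316.2384 + 2019.6036) = 57.76 m
J: √((-29.91)² + (32.94)²) = √(894.6081 + 1085.0436) = 44.49 m
K: √((13.86)² + (-6.18)²) = √(192.0996 + 38.1924) = 15.18 m
Sorted: K (15.18 m) < A (23.49 m) < G (29.69 m) < D (34.72 m) < J (44.49 m) < E (52.43 m) < …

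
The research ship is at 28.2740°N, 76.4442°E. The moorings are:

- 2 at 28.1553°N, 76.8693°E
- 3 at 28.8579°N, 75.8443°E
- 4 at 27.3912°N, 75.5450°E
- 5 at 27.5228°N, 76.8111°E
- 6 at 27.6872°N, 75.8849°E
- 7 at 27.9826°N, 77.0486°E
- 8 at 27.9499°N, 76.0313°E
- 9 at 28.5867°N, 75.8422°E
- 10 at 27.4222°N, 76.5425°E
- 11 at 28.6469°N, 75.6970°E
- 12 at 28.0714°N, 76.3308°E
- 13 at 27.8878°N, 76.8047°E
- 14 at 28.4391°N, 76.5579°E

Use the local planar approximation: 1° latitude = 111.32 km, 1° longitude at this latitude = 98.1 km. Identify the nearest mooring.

Distances from 28.2740°N, 76.4442°E:
2: √((-0.1187·111.32)² + (0.4251·98.1)²) = √(174.601445 + 1739.082659) = 43.7457 km
3: √((0.5839·111.32)² + (-0.5999·98.1)²) = √(4224.967240 + 3463.344863) = 87.6830 km
4: √((-0.8828·111.32)² + (-0.8992·98.1)²) = √(9657.640707 + 7781.272261) = 132.0565 km
5: √((-0.7512·111.32)² + (0.3669·98.1)²) = √(6992.903801 + 1295.488131) = 91.0406 km
6: √((-0.5868·111.32)² + (-0.5593·98.1)²) = √(4267.038935 + 3010.423901) = 85.3080 km
7: √((-0.2914·111.32)² + (0.6044·98.1)²) = √(1052.265884 + 3515.498574) = 67.5852 km
8: √((-0.3241·111.32)² + (-0.4129·98.1)²) = √(1301.680675 + 1640.694720) = 54.2437 km
9: √((0.3127·111.32)² + (-0.6020·98.1)²) = √(1211.719670 + 3487.634758) = 68.5518 km
10: √((-0.8518·111.32)² + (0.0983·98.1)²) = √(8991.282990 + 92.991885) = 95.3115 km
11: √((0.3729·111.32)² + (-0.7472·98.1)²) = √(1723.182050 + 5372.936912) = 84.2385 km
12: √((-0.2026·111.32)² + (-0.1134·98.1)²) = √(508.657295 + 123.755390) = 25.1478 km
13: √((-0.3862·111.32)² + (0.3605·98.1)²) = √(1848.293492 + 1250.686762) = 55.6685 km
14: √((0.1651·111.32)² + (0.1137·98.1)²) = √(337.785141 + 124.411047) = 21.4987 km
Minimum: 14 at 21.4987 km.

14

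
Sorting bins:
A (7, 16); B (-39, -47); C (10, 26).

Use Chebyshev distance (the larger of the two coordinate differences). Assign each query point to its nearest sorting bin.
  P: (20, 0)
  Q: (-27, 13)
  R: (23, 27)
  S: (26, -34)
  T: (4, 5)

P at (20, 0):
  A: max(|-13|, |16|) = 16
  B: max(|-59|, |-47|) = 59
  C: max(|-10|, |26|) = 26
  → nearest: A (16)
Q at (-27, 13):
  A: max(|34|, |3|) = 34
  B: max(|-12|, |-60|) = 60
  C: max(|37|, |13|) = 37
  → nearest: A (34)
R at (23, 27):
  A: max(|-16|, |-11|) = 16
  B: max(|-62|, |-74|) = 74
  C: max(|-13|, |-1|) = 13
  → nearest: C (13)
S at (26, -34):
  A: max(|-19|, |50|) = 50
  B: max(|-65|, |-13|) = 65
  C: max(|-16|, |60|) = 60
  → nearest: A (50)
T at (4, 5):
  A: max(|3|, |11|) = 11
  B: max(|-43|, |-52|) = 52
  C: max(|6|, |21|) = 21
  → nearest: A (11)

P→A; Q→A; R→C; S→A; T→A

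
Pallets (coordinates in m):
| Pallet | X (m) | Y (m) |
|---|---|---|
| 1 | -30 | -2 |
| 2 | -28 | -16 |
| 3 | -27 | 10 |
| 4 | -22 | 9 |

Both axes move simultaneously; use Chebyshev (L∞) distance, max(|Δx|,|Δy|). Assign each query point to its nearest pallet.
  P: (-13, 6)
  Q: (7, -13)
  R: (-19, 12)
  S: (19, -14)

P→4; Q→4; R→4; S→4

P at (-13, 6):
  1: 17 m
  2: 22 m
  3: 14 m
  4: 9 m
  → nearest: 4 (9 m)
Q at (7, -13):
  1: 37 m
  2: 35 m
  3: 34 m
  4: 29 m
  → nearest: 4 (29 m)
R at (-19, 12):
  1: 14 m
  2: 28 m
  3: 8 m
  4: 3 m
  → nearest: 4 (3 m)
S at (19, -14):
  1: 49 m
  2: 47 m
  3: 46 m
  4: 41 m
  → nearest: 4 (41 m)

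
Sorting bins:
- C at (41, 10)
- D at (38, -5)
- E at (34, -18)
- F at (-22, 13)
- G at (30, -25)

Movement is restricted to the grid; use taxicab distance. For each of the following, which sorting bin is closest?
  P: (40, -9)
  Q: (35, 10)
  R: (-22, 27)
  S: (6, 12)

P at (40, -9):
  C: 20
  D: 6
  E: 15
  F: 84
  G: 26
  → nearest: D (6)
Q at (35, 10):
  C: 6
  D: 18
  E: 29
  F: 60
  G: 40
  → nearest: C (6)
R at (-22, 27):
  C: 80
  D: 92
  E: 101
  F: 14
  G: 104
  → nearest: F (14)
S at (6, 12):
  C: 37
  D: 49
  E: 58
  F: 29
  G: 61
  → nearest: F (29)

P→D; Q→C; R→F; S→F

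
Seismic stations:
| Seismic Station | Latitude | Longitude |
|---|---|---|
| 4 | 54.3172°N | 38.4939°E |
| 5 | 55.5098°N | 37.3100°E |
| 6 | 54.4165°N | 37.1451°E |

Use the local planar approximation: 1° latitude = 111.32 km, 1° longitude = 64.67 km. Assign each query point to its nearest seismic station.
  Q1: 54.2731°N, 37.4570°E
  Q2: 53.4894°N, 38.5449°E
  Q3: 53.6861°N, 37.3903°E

Q1→6; Q2→4; Q3→6

Q1 at 54.2731°N, 37.4570°E:
  4: 67.2358 km
  5: 137.9973 km
  6: 25.7231 km
  → nearest: 6 (25.7231 km)
Q2 at 53.4894°N, 38.5449°E:
  4: 92.2097 km
  5: 238.6686 km
  6: 137.2808 km
  → nearest: 4 (92.2097 km)
Q3 at 53.6861°N, 37.3903°E:
  4: 100.1463 km
  5: 203.0807 km
  6: 82.8400 km
  → nearest: 6 (82.8400 km)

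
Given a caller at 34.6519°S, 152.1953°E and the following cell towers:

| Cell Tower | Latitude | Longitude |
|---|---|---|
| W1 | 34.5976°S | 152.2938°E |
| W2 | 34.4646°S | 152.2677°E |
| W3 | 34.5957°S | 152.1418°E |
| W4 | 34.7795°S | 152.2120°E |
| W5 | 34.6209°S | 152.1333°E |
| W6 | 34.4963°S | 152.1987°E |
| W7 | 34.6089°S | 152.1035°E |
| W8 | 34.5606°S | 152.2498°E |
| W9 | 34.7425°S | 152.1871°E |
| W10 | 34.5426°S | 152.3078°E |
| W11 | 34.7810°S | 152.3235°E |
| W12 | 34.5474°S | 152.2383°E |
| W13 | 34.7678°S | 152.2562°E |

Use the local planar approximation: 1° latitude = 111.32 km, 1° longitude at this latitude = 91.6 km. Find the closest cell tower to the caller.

Distances from 34.6519°S, 152.1953°E:
W1: √((0.0543·111.32)² + (0.0985·91.6)²) = √(36.538108 + 81.407311) = 10.8603 km
W2: √((0.1873·111.32)² + (0.0724·91.6)²) = √(434.732341 + 43.981302) = 21.8795 km
W3: √((0.0562·111.32)² + (-0.0535·91.6)²) = √(39.139838 + 24.015880) = 7.9471 km
W4: √((-0.1276·111.32)² + (0.0167·91.6)²) = √(201.765888 + 2.340043) = 14.2866 km
W5: √((0.0310·111.32)² + (-0.0620·91.6)²) = √(11.908849 + 32.253313) = 6.6455 km
W6: √((0.1556·111.32)² + (0.0034·91.6)²) = √(300.030621 + 0.096995) = 17.3242 km
W7: √((0.0430·111.32)² + (-0.0918·91.6)²) = √(22.913071 + 70.709263) = 9.6759 km
W8: √((0.0913·111.32)² + (0.0545·91.6)²) = √(103.297057 + 24.922061) = 11.3234 km
W9: √((-0.0906·111.32)² + (-0.0082·91.6)²) = √(101.719166 + 0.564181) = 10.1135 km
W10: √((0.1093·111.32)² + (0.1125·91.6)²) = √(148.042605 + 106.193025) = 15.9448 km
W11: √((-0.1291·111.32)² + (0.1282·91.6)²) = √(206.537483 + 137.900867) = 18.5591 km
W12: √((0.1045·111.32)² + (0.0430·91.6)²) = √(135.325293 + 15.514145) = 12.2817 km
W13: √((-0.1159·111.32)² + (0.0609·91.6)²) = √(166.461294 + 31.118993) = 14.0563 km
Minimum: W5 at 6.6455 km.

W5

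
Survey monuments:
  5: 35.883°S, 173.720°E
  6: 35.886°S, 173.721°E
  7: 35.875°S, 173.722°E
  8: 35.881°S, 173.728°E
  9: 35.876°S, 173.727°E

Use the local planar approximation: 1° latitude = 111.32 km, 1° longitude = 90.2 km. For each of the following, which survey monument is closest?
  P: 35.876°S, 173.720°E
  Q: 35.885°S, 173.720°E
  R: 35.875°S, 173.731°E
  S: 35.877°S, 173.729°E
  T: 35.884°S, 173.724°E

P at 35.876°S, 173.720°E:
  5: √((-0.007·111.32)² + (0.000·90.2)²) = √(0.60721498 + 0.00000000) = 0.779240 km
  6: √((-0.010·111.32)² + (0.001·90.2)²) = √(1.23921424 + 0.00813604) = 1.116848 km
  7: √((0.001·111.32)² + (0.002·90.2)²) = √(0.01239214 + 0.03254416) = 0.211982 km
  8: √((-0.005·111.32)² + (0.008·90.2)²) = √(0.30980356 + 0.52070656) = 0.911323 km
  9: √((0.000·111.32)² + (0.007·90.2)²) = √(0.00000000 + 0.39866596) = 0.631400 km
  → nearest: 7 (0.211982 km)
Q at 35.885°S, 173.720°E:
  5: √((0.002·111.32)² + (0.000·90.2)²) = √(0.04956857 + 0.00000000) = 0.222640 km
  6: √((-0.001·111.32)² + (0.001·90.2)²) = √(0.01239214 + 0.00813604) = 0.143277 km
  7: √((0.010·111.32)² + (0.002·90.2)²) = √(1.23921424 + 0.03254416) = 1.127723 km
  8: √((0.004·111.32)² + (0.008·90.2)²) = √(0.19827428 + 0.52070656) = 0.847927 km
  9: √((0.009·111.32)² + (0.007·90.2)²) = √(1.00376353 + 0.39866596) = 1.184242 km
  → nearest: 6 (0.143277 km)
R at 35.875°S, 173.731°E:
  5: √((-0.008·111.32)² + (-0.011·90.2)²) = √(0.79309711 + 0.98446084) = 1.333251 km
  6: √((-0.011·111.32)² + (-0.010·90.2)²) = √(1.49944923 + 0.81360400) = 1.520873 km
  7: √((0.000·111.32)² + (-0.009·90.2)²) = √(0.00000000 + 0.65901924) = 0.811800 km
  8: √((-0.006·111.32)² + (-0.003·90.2)²) = √(0.44611713 + 0.07322436) = 0.720654 km
  9: √((-0.001·111.32)² + (-0.004·90.2)²) = √(0.01239214 + 0.13017664) = 0.377583 km
  → nearest: 9 (0.377583 km)
S at 35.877°S, 173.729°E:
  5: √((-0.006·111.32)² + (-0.009·90.2)²) = √(0.44611713 + 0.65901924) = 1.051255 km
  6: √((-0.009·111.32)² + (-0.008·90.2)²) = √(1.00376353 + 0.52070656) = 1.234694 km
  7: √((0.002·111.32)² + (-0.007·90.2)²) = √(0.04956857 + 0.39866596) = 0.669503 km
  8: √((-0.004·111.32)² + (-0.001·90.2)²) = √(0.19827428 + 0.00813604) = 0.454324 km
  9: √((0.001·111.32)² + (-0.002·90.2)²) = √(0.01239214 + 0.03254416) = 0.211982 km
  → nearest: 9 (0.211982 km)
T at 35.884°S, 173.724°E:
  5: √((0.001·111.32)² + (-0.004·90.2)²) = √(0.01239214 + 0.13017664) = 0.377583 km
  6: √((-0.002·111.32)² + (-0.003·90.2)²) = √(0.04956857 + 0.07322436) = 0.350418 km
  7: √((0.009·111.32)² + (-0.002·90.2)²) = √(1.00376353 + 0.03254416) = 1.017992 km
  8: √((0.003·111.32)² + (0.004·90.2)²) = √(0.11152928 + 0.13017664) = 0.491636 km
  9: √((0.008·111.32)² + (0.003·90.2)²) = √(0.79309711 + 0.07322436) = 0.930764 km
  → nearest: 6 (0.350418 km)

P→7; Q→6; R→9; S→9; T→6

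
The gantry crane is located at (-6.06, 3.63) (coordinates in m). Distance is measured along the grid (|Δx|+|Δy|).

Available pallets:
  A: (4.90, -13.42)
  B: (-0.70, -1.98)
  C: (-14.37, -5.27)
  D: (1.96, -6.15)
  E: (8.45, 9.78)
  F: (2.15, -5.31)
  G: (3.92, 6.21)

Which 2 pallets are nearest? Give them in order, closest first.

Distances from (-6.06, 3.63):
A: |10.96| + |-17.05| = 10.96 + 17.05 = 28.01 m
B: |5.36| + |-5.61| = 5.36 + 5.61 = 10.97 m
C: |-8.31| + |-8.90| = 8.31 + 8.90 = 17.21 m
D: |8.02| + |-9.78| = 8.02 + 9.78 = 17.80 m
E: |14.51| + |6.15| = 14.51 + 6.15 = 20.66 m
F: |8.21| + |-8.94| = 8.21 + 8.94 = 17.15 m
G: |9.98| + |2.58| = 9.98 + 2.58 = 12.56 m
Sorted: B (10.97 m) < G (12.56 m) < F (17.15 m) < C (17.21 m) < …

B, G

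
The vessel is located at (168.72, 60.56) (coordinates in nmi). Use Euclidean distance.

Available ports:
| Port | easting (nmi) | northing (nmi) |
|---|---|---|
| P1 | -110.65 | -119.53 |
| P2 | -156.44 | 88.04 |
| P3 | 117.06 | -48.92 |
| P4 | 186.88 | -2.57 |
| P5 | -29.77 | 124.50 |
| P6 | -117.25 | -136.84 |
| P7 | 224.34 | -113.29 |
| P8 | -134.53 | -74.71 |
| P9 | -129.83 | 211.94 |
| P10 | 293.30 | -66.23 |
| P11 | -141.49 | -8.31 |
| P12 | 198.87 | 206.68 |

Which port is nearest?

P4

Distances from (168.72, 60.56):
P1: 332.39 nmi
P2: 326.32 nmi
P3: 121.06 nmi
P4: 65.69 nmi
P5: 208.53 nmi
P6: 347.48 nmi
P7: 182.53 nmi
P8: 332.05 nmi
P9: 334.74 nmi
P10: 177.75 nmi
P11: 317.76 nmi
P12: 149.20 nmi
Minimum: P4 at 65.69 nmi.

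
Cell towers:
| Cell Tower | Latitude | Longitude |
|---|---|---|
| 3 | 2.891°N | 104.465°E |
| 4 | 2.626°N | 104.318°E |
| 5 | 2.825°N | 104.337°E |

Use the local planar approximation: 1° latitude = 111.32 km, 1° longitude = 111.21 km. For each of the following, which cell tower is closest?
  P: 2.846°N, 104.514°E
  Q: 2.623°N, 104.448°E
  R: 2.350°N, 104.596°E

P→3; Q→4; R→4

P at 2.846°N, 104.514°E:
  3: 7.402 km
  4: 32.786 km
  5: 19.822 km
  → nearest: 3 (7.402 km)
Q at 2.623°N, 104.448°E:
  3: 29.894 km
  4: 14.461 km
  5: 25.652 km
  → nearest: 4 (14.461 km)
R at 2.350°N, 104.596°E:
  3: 61.961 km
  4: 43.587 km
  5: 60.213 km
  → nearest: 4 (43.587 km)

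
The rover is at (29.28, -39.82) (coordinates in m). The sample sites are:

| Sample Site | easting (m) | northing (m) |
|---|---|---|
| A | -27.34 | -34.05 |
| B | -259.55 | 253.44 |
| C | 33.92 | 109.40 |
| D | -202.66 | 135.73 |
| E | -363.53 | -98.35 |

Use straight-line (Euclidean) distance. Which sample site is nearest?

Distances from (29.28, -39.82):
A: 56.91 m
B: 411.61 m
C: 149.29 m
D: 290.88 m
E: 397.15 m
Minimum: A at 56.91 m.

A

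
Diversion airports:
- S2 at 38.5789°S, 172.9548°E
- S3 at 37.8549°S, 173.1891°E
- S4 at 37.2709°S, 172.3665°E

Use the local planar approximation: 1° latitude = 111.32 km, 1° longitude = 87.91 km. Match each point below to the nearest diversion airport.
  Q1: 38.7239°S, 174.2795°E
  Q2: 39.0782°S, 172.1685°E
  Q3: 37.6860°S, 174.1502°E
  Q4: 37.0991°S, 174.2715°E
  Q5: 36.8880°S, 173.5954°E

Q1→S2; Q2→S2; Q3→S3; Q4→S3; Q5→S3

Q1 at 38.7239°S, 174.2795°E:
  S2: 117.5677 km
  S3: 136.1860 km
  S4: 233.3327 km
  → nearest: S2 (117.5677 km)
Q2 at 39.0782°S, 172.1685°E:
  S2: 88.6986 km
  S3: 163.0774 km
  S4: 201.9402 km
  → nearest: S2 (88.6986 km)
Q3 at 37.6860°S, 174.1502°E:
  S2: 144.6489 km
  S3: 86.5571 km
  S4: 163.4720 km
  → nearest: S3 (86.5571 km)
Q4 at 37.0991°S, 174.2715°E:
  S2: 201.3324 km
  S3: 127.0159 km
  S4: 168.5570 km
  → nearest: S3 (127.0159 km)
Q5 at 36.8880°S, 173.5954°E:
  S2: 196.4747 km
  S3: 113.4069 km
  S4: 116.1374 km
  → nearest: S3 (113.4069 km)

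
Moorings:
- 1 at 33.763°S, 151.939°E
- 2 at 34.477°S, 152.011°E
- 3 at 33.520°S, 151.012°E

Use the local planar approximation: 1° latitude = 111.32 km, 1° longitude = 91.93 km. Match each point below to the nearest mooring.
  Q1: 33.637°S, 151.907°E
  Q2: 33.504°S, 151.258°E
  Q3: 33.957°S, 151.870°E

Q1→1; Q2→3; Q3→1

Q1 at 33.637°S, 151.907°E:
  1: 14.331 km
  2: 93.996 km
  3: 83.302 km
  → nearest: 1 (14.331 km)
Q2 at 33.504°S, 151.258°E:
  1: 68.924 km
  2: 128.545 km
  3: 22.685 km
  → nearest: 3 (22.685 km)
Q3 at 33.957°S, 151.870°E:
  1: 22.508 km
  2: 59.320 km
  3: 92.671 km
  → nearest: 1 (22.508 km)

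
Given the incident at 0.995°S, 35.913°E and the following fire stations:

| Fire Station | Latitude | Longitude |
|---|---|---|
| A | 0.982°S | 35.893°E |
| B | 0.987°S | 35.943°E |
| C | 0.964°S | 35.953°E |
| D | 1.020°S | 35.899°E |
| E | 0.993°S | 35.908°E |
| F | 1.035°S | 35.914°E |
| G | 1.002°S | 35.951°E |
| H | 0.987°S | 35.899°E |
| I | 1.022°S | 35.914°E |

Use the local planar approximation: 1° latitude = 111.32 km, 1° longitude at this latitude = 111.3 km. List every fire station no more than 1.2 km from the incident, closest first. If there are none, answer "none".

E

Distances from 0.995°S, 35.913°E:
A: √((0.013·111.32)² + (-0.020·111.3)²) = √(2.09427 + 4.95508) = 2.655 km
B: √((0.008·111.32)² + (0.030·111.3)²) = √(0.79310 + 11.14892) = 3.456 km
C: √((0.031·111.32)² + (0.040·111.3)²) = √(11.90885 + 19.82030) = 5.633 km
D: √((-0.025·111.32)² + (-0.014·111.3)²) = √(7.74509 + 2.42799) = 3.190 km
E: √((0.002·111.32)² + (-0.005·111.3)²) = √(0.04957 + 0.30969) = 0.599 km
F: √((-0.040·111.32)² + (0.001·111.3)²) = √(19.82743 + 0.01239) = 4.454 km
G: √((-0.007·111.32)² + (0.038·111.3)²) = √(0.60721 + 17.88782) = 4.301 km
H: √((0.008·111.32)² + (-0.014·111.3)²) = √(0.79310 + 2.42799) = 1.795 km
I: √((-0.027·111.32)² + (0.001·111.3)²) = √(9.03387 + 0.01239) = 3.008 km
Threshold 1.2 km: E (0.599 km) is within range.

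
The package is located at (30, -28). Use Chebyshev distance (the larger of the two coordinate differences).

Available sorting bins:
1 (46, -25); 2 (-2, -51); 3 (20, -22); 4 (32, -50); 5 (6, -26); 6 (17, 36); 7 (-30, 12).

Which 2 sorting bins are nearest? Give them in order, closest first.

Distances from (30, -28):
1: max(|16|, |3|) = 16
2: max(|-32|, |-23|) = 32
3: max(|-10|, |6|) = 10
4: max(|2|, |-22|) = 22
5: max(|-24|, |2|) = 24
6: max(|-13|, |64|) = 64
7: max(|-60|, |40|) = 60
Sorted: 3 (10) < 1 (16) < 4 (22) < 5 (24) < …

3, 1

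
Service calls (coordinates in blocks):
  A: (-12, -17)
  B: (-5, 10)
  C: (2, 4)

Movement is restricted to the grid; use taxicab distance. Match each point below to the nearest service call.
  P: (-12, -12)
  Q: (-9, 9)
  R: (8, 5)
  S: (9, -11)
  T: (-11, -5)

P at (-12, -12):
  A: 5 blocks
  B: 29 blocks
  C: 30 blocks
  → nearest: A (5 blocks)
Q at (-9, 9):
  A: 29 blocks
  B: 5 blocks
  C: 16 blocks
  → nearest: B (5 blocks)
R at (8, 5):
  A: 42 blocks
  B: 18 blocks
  C: 7 blocks
  → nearest: C (7 blocks)
S at (9, -11):
  A: 27 blocks
  B: 35 blocks
  C: 22 blocks
  → nearest: C (22 blocks)
T at (-11, -5):
  A: 13 blocks
  B: 21 blocks
  C: 22 blocks
  → nearest: A (13 blocks)

P→A; Q→B; R→C; S→C; T→A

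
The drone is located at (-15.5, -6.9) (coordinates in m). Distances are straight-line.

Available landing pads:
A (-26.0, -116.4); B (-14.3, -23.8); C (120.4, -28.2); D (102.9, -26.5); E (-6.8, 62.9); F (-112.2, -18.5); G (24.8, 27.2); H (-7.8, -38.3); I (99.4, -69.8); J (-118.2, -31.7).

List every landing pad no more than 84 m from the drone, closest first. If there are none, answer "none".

Distances from (-15.5, -6.9):
A: √((-10.5)² + (-109.5)²) = √(110.250 + 11990.250) = 110.0 m
B: √((1.2)² + (-16.9)²) = √(1.440 + 285.610) = 16.9 m
C: √((135.9)² + (-21.3)²) = √(18468.810 + 453.690) = 137.6 m
D: √((118.4)² + (-19.6)²) = √(14018.560 + 384.160) = 120.0 m
E: √((8.7)² + (69.8)²) = √(75.690 + 4872.040) = 70.3 m
F: √((-96.7)² + (-11.6)²) = √(9350.890 + 134.560) = 97.4 m
G: √((40.3)² + (34.1)²) = √(1624.090 + 1162.810) = 52.8 m
H: √((7.7)² + (-31.4)²) = √(59.290 + 985.960) = 32.3 m
I: √((114.9)² + (-62.9)²) = √(13202.010 + 3956.410) = 131.0 m
J: √((-102.7)² + (-24.8)²) = √(10547.290 + 615.040) = 105.7 m
Threshold 84 m: B (16.9 m), H (32.3 m), G (52.8 m), E (70.3 m) are within range.

B, H, G, E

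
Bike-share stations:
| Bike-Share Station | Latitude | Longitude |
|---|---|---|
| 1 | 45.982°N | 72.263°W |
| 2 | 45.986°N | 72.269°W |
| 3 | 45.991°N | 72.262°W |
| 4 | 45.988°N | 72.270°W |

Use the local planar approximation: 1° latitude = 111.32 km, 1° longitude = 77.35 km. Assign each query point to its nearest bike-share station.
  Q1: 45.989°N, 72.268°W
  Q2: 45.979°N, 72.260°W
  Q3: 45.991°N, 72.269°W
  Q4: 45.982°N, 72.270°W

Q1→4; Q2→1; Q3→4; Q4→2

Q1 at 45.989°N, 72.268°W:
  1: 0.869937 km
  2: 0.342801 km
  3: 0.514740 km
  4: 0.190589 km
  → nearest: 4 (0.190589 km)
Q2 at 45.979°N, 72.260°W:
  1: 0.406665 km
  2: 1.044911 km
  3: 1.344768 km
  4: 1.265727 km
  → nearest: 1 (0.406665 km)
Q3 at 45.991°N, 72.269°W:
  1: 1.104152 km
  2: 0.556600 km
  3: 0.541450 km
  4: 0.342801 km
  → nearest: 4 (0.342801 km)
Q4 at 45.982°N, 72.270°W:
  1: 0.541450 km
  2: 0.451948 km
  3: 1.177572 km
  4: 0.667920 km
  → nearest: 2 (0.451948 km)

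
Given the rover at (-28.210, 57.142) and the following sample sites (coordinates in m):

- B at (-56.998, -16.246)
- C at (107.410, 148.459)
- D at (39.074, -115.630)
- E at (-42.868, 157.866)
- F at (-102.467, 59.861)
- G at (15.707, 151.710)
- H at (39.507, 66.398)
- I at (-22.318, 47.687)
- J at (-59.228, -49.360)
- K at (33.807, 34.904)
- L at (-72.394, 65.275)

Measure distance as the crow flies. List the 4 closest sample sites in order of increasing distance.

I, L, K, H

Distances from (-28.210, 57.142):
B: 78.832 m
C: 163.498 m
D: 185.411 m
E: 101.785 m
F: 74.307 m
G: 104.268 m
H: 68.347 m
I: 11.141 m
J: 110.927 m
K: 65.884 m
L: 44.926 m
Sorted: I (11.141 m) < L (44.926 m) < K (65.884 m) < H (68.347 m) < F (74.307 m) < B (78.832 m) < …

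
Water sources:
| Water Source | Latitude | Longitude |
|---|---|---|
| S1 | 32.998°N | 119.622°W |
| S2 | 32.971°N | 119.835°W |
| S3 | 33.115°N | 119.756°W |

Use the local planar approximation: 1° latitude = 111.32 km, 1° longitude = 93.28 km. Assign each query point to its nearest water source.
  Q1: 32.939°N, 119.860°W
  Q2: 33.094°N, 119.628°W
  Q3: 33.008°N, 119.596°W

Q1 at 32.939°N, 119.860°W:
  S1: √((0.059·111.32)² + (0.238·93.28)²) = √(43.13705 + 492.86842) = 23.152 km
  S2: √((0.032·111.32)² + (0.025·93.28)²) = √(12.68955 + 5.43822) = 4.258 km
  S3: √((0.176·111.32)² + (0.104·93.28)²) = √(383.85900 + 94.11173) = 21.863 km
  → nearest: S2 (4.258 km)
Q2 at 33.094°N, 119.628°W:
  S1: √((-0.096·111.32)² + (0.006·93.28)²) = √(114.20598 + 0.31324) = 10.701 km
  S2: √((-0.123·111.32)² + (-0.207·93.28)²) = √(187.48072 + 372.83594) = 23.671 km
  S3: √((0.021·111.32)² + (-0.128·93.28)²) = √(5.46493 + 142.55978) = 12.167 km
  → nearest: S1 (10.701 km)
Q3 at 33.008°N, 119.596°W:
  S1: √((-0.010·111.32)² + (-0.026·93.28)²) = √(1.23921 + 5.88198) = 2.669 km
  S2: √((-0.037·111.32)² + (-0.239·93.28)²) = √(16.96484 + 497.01887) = 22.671 km
  S3: √((0.107·111.32)² + (-0.160·93.28)²) = √(141.87764 + 222.74966) = 19.095 km
  → nearest: S1 (2.669 km)

Q1→S2; Q2→S1; Q3→S1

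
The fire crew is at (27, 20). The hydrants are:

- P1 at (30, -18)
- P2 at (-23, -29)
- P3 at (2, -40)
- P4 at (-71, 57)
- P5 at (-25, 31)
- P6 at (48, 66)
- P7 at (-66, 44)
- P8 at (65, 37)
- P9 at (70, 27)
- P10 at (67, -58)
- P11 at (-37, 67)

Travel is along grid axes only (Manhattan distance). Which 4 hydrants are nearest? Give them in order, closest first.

Distances from (27, 20):
P1: |3| + |-38| = 3 + 38 = 41
P2: |-50| + |-49| = 50 + 49 = 99
P3: |-25| + |-60| = 25 + 60 = 85
P4: |-98| + |37| = 98 + 37 = 135
P5: |-52| + |11| = 52 + 11 = 63
P6: |21| + |46| = 21 + 46 = 67
P7: |-93| + |24| = 93 + 24 = 117
P8: |38| + |17| = 38 + 17 = 55
P9: |43| + |7| = 43 + 7 = 50
P10: |40| + |-78| = 40 + 78 = 118
P11: |-64| + |47| = 64 + 47 = 111
Sorted: P1 (41) < P9 (50) < P8 (55) < P5 (63) < P6 (67) < P3 (85) < …

P1, P9, P8, P5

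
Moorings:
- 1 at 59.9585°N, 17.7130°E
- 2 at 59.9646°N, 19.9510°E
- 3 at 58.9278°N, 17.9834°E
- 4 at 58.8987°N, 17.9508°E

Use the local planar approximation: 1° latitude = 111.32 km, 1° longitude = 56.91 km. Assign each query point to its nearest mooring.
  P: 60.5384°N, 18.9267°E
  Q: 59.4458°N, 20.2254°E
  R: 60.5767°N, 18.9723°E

P at 60.5384°N, 18.9267°E:
  1: 94.5419 km
  2: 86.4762 km
  3: 187.1564 km
  4: 190.7937 km
  → nearest: 2 (86.4762 km)
Q at 59.4458°N, 20.2254°E:
  1: 153.9509 km
  2: 59.8268 km
  3: 140.0174 km
  4: 143.0589 km
  → nearest: 2 (59.8268 km)
R at 60.5767°N, 18.9723°E:
  1: 99.3582 km
  2: 88.0066 km
  3: 191.9893 km
  4: 195.6320 km
  → nearest: 2 (88.0066 km)

P→2; Q→2; R→2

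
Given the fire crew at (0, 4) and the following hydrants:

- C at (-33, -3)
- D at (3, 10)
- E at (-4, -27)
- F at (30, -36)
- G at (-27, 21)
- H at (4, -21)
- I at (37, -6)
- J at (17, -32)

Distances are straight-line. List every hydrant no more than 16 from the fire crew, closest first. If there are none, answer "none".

Distances from (0, 4):
C: √((-33)² + (-7)²) = √(1089.000 + 49.000) = 33.7
D: √((3)² + (6)²) = √(9.000 + 36.000) = 6.7
E: √((-4)² + (-31)²) = √(16.000 + 961.000) = 31.3
F: √((30)² + (-40)²) = √(900.000 + 1600.000) = 50.0
G: √((-27)² + (17)²) = √(729.000 + 289.000) = 31.9
H: √((4)² + (-25)²) = √(16.000 + 625.000) = 25.3
I: √((37)² + (-10)²) = √(1369.000 + 100.000) = 38.3
J: √((17)² + (-36)²) = √(289.000 + 1296.000) = 39.8
Threshold 16: D (6.7) is within range.

D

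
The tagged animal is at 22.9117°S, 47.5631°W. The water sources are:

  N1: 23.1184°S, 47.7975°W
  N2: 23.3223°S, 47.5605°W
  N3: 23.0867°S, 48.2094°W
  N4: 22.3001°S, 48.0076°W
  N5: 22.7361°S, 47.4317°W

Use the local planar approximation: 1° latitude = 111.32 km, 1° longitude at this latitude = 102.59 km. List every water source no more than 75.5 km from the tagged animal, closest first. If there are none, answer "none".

N5, N1, N2, N3

Distances from 22.9117°S, 47.5631°W:
N1: √((-0.2067·111.32)² + (-0.2344·102.59)²) = √(529.452921 + 578.262826) = 33.2824 km
N2: √((-0.4106·111.32)² + (0.0026·102.59)²) = √(2089.220533 + 0.071147) = 45.7088 km
N3: √((-0.1750·111.32)² + (-0.6463·102.59)²) = √(379.509361 + 4396.209410) = 69.1066 km
N4: √((0.6116·111.32)² + (-0.4445·102.59)²) = √(4635.337373 + 2079.474458) = 81.9440 km
N5: √((0.1756·111.32)² + (0.1314·102.59)²) = √(382.116172 + 181.719189) = 23.7452 km
Threshold 75.5 km: N5 (23.7452 km), N1 (33.2824 km), N2 (45.7088 km), N3 (69.1066 km) are within range.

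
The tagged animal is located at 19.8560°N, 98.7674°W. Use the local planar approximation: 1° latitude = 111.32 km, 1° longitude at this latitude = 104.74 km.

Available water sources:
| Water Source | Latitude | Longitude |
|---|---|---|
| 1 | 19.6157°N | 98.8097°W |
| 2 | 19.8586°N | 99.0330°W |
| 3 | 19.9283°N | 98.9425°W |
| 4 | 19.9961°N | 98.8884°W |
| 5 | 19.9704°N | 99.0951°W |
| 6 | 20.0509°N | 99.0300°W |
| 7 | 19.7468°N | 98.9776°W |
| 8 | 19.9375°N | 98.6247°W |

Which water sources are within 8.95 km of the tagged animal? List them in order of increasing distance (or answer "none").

none

Distances from 19.8560°N, 98.7674°W:
1: 27.1146 km
2: 27.8204 km
3: 20.0283 km
4: 20.0961 km
5: 36.6097 km
6: 35.0320 km
7: 25.1494 km
8: 17.4845 km
Threshold 8.95 km: none within range.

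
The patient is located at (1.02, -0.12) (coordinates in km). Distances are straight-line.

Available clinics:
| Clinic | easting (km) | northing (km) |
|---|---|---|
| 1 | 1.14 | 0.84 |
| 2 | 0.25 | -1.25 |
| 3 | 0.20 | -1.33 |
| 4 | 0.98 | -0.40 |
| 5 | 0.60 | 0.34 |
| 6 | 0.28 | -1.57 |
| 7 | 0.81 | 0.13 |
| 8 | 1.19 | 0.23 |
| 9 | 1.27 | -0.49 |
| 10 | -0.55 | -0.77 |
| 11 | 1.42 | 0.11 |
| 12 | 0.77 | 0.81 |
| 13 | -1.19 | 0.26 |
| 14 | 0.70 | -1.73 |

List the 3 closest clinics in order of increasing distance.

Distances from (1.02, -0.12):
1: √((0.12)² + (0.96)²) = √(0.0144 + 0.9216) = 0.97 km
2: √((-0.77)² + (-1.13)²) = √(0.5929 + 1.2769) = 1.37 km
3: √((-0.82)² + (-1.21)²) = √(0.6724 + 1.4641) = 1.46 km
4: √((-0.04)² + (-0.28)²) = √(0.0016 + 0.0784) = 0.28 km
5: √((-0.42)² + (0.46)²) = √(0.1764 + 0.2116) = 0.62 km
6: √((-0.74)² + (-1.45)²) = √(0.5476 + 2.1025) = 1.63 km
7: √((-0.21)² + (0.25)²) = √(0.0441 + 0.0625) = 0.33 km
8: √((0.17)² + (0.35)²) = √(0.0289 + 0.1225) = 0.39 km
9: √((0.25)² + (-0.37)²) = √(0.0625 + 0.1369) = 0.45 km
10: √((-1.57)² + (-0.65)²) = √(2.4649 + 0.4225) = 1.70 km
11: √((0.40)² + (0.23)²) = √(0.1600 + 0.0529) = 0.46 km
12: √((-0.25)² + (0.93)²) = √(0.0625 + 0.8649) = 0.96 km
13: √((-2.21)² + (0.38)²) = √(4.8841 + 0.1444) = 2.24 km
14: √((-0.32)² + (-1.61)²) = √(0.1024 + 2.5921) = 1.64 km
Sorted: 4 (0.28 km) < 7 (0.33 km) < 8 (0.39 km) < 9 (0.45 km) < 11 (0.46 km) < …

4, 7, 8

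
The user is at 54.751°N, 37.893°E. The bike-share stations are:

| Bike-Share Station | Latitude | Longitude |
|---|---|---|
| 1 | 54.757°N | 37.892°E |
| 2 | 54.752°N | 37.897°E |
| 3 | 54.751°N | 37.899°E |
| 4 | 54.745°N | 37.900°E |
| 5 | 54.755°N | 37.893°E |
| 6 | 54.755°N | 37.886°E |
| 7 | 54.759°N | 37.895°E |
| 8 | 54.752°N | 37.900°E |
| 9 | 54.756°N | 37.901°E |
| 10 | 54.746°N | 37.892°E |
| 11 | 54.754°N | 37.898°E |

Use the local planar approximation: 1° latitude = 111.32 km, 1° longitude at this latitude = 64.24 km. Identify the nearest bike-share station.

2

Distances from 54.751°N, 37.893°E:
1: √((0.006·111.32)² + (-0.001·64.24)²) = √(0.446117 + 0.004127) = 0.6710 km
2: √((0.001·111.32)² + (0.004·64.24)²) = √(0.012392 + 0.066028) = 0.2800 km
3: √((0.000·111.32)² + (0.006·64.24)²) = √(0.000000 + 0.148564) = 0.3854 km
4: √((-0.006·111.32)² + (0.007·64.24)²) = √(0.446117 + 0.202212) = 0.8052 km
5: √((0.004·111.32)² + (0.000·64.24)²) = √(0.198274 + 0.000000) = 0.4453 km
6: √((0.004·111.32)² + (-0.007·64.24)²) = √(0.198274 + 0.202212) = 0.6328 km
7: √((0.008·111.32)² + (0.002·64.24)²) = √(0.793097 + 0.016507) = 0.8998 km
8: √((0.001·111.32)² + (0.007·64.24)²) = √(0.012392 + 0.202212) = 0.4633 km
9: √((0.005·111.32)² + (0.008·64.24)²) = √(0.309804 + 0.264114) = 0.7576 km
10: √((-0.005·111.32)² + (-0.001·64.24)²) = √(0.309804 + 0.004127) = 0.5603 km
11: √((0.003·111.32)² + (0.005·64.24)²) = √(0.111529 + 0.103169) = 0.4634 km
Minimum: 2 at 0.2800 km.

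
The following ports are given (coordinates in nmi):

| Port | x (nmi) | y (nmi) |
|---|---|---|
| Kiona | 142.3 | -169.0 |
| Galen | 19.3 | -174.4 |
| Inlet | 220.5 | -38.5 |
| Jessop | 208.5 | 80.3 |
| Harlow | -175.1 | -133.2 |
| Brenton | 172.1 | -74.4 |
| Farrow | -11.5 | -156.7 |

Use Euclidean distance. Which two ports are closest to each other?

Pairwise distances:
Kiona–Galen: 123.1 nmi
Kiona–Inlet: 152.1 nmi
Kiona–Jessop: 257.9 nmi
Kiona–Harlow: 319.4 nmi
Kiona–Brenton: 99.2 nmi
Kiona–Farrow: 154.3 nmi
Galen–Inlet: 242.8 nmi
Galen–Jessop: 317.3 nmi
Galen–Harlow: 198.7 nmi
Galen–Brenton: 182.6 nmi
Galen–Farrow: 35.5 nmi
Inlet–Jessop: 119.4 nmi
Inlet–Harlow: 406.8 nmi
Inlet–Brenton: 60.3 nmi
Inlet–Farrow: 260.4 nmi
Jessop–Harlow: 439.0 nmi
Jessop–Brenton: 158.9 nmi
Jessop–Farrow: 323.4 nmi
Harlow–Brenton: 352.1 nmi
Harlow–Farrow: 165.3 nmi
Brenton–Farrow: 201.2 nmi
Closest pair: Galen–Farrow at 35.5 nmi.

Galen and Farrow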